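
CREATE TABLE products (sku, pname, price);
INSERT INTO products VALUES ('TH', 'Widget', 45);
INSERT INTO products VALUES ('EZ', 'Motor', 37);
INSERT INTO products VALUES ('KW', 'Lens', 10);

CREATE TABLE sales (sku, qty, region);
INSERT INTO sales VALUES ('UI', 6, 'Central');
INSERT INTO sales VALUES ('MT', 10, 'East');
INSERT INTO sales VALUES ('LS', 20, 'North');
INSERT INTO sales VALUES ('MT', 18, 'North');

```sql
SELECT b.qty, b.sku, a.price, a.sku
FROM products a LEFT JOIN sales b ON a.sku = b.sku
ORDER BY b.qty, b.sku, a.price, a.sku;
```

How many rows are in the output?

3

LEFT JOIN keeps every row from `products`; unmatched rows get NULL for `sales`'s columns.
Matching on a.sku = b.sku.
- a[0] sku=TH → no match; kept with NULLs on the b side.
- a[1] sku=EZ → no match; kept with NULLs on the b side.
- a[2] sku=KW → no match; kept with NULLs on the b side.
Total: 0 matched + 3 padded = 3 rows.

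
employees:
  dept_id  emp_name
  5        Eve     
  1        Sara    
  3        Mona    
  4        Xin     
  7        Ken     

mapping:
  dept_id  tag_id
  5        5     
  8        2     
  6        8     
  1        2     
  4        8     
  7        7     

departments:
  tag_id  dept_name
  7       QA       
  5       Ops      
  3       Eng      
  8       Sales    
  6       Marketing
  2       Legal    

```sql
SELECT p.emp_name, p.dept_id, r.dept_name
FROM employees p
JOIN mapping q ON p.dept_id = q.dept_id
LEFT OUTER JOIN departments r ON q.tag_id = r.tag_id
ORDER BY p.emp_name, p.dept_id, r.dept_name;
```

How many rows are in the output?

Step 1 — p INNER JOIN q on dept_id → 4 row(s).
Then LEFT JOIN `departments r` on tag_id: each of those 4 rows is kept; rows whose q.tag_id has no match in r get NULL for r's columns.
Result: 4 row(s).

4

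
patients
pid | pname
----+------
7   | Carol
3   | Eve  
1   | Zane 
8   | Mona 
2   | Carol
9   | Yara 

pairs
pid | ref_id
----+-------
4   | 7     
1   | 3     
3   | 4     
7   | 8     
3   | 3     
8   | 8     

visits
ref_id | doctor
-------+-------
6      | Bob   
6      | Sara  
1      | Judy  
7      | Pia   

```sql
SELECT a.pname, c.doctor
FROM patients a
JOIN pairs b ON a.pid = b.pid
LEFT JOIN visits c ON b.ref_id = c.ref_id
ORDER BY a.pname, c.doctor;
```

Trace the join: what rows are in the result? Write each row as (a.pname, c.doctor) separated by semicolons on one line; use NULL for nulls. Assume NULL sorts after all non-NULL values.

(Carol, NULL); (Eve, NULL); (Eve, NULL); (Mona, NULL); (Zane, NULL)

Step 1 — a INNER JOIN b on pid → 5 row(s).
Then LEFT JOIN `visits c` on ref_id: each of those 5 rows is kept; rows whose b.ref_id has no match in c get NULL for c's columns.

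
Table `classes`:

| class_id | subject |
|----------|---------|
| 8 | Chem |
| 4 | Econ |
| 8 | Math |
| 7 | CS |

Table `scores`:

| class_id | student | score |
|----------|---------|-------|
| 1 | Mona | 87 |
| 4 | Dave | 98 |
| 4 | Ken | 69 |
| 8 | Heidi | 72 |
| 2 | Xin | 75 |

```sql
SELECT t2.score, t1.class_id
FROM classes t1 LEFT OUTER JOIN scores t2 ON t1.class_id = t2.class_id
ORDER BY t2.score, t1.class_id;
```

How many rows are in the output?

5

LEFT JOIN keeps every row from `classes`; unmatched rows get NULL for `scores`'s columns.
Matching on t1.class_id = t2.class_id.
- class_id=8: 1 matching t2 row(s), so 1 row(s) emitted.
- class_id=4: 2 matching t2 row(s), so 2 row(s) emitted.
- class_id=8: 1 matching t2 row(s), so 1 row(s) emitted.
- class_id=7: no t2 row matches, row kept with t2 columns NULL.
Total: 4 matched + 1 padded = 5 rows.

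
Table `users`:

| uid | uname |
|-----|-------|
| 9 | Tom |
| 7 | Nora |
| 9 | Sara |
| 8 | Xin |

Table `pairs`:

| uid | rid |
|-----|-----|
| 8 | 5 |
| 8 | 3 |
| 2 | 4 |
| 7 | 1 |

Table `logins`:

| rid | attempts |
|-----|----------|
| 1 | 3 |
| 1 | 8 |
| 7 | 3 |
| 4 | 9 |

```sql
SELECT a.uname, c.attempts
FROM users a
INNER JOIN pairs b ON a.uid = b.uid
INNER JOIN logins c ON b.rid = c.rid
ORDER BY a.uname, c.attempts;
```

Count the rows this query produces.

Step 1 — a INNER JOIN b on uid → 3 row(s).
Then INNER JOIN `logins c` on rid: keep only rows whose b.rid appears in c.
Result: 2 row(s).

2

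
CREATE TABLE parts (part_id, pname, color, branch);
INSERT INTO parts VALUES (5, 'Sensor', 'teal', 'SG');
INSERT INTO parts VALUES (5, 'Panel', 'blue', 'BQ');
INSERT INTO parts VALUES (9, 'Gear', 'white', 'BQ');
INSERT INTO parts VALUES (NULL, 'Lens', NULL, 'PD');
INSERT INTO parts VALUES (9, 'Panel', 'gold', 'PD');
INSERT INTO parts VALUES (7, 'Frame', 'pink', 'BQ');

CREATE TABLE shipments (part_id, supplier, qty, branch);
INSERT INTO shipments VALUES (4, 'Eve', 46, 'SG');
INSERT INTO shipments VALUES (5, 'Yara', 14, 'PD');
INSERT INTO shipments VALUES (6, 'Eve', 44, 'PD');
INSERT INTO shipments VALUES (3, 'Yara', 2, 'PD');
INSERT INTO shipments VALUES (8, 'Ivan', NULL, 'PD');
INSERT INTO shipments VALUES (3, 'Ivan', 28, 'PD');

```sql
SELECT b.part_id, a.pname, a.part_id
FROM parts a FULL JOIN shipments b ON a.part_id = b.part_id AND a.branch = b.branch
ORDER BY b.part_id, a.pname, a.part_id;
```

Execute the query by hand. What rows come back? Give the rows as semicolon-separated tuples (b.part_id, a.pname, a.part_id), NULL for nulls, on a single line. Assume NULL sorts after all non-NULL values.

(3, NULL, NULL); (3, NULL, NULL); (4, NULL, NULL); (5, NULL, NULL); (6, NULL, NULL); (8, NULL, NULL); (NULL, Frame, 7); (NULL, Gear, 9); (NULL, Lens, NULL); (NULL, Panel, 5); (NULL, Panel, 9); (NULL, Sensor, 5)

FULL OUTER JOIN keeps every row from both sides; unmatched rows get NULL for the other side's columns.
Matching on a.part_id = b.part_id AND a.branch = b.branch. A NULL in a compared column never satisfies the condition.
- a row (part_id=5, branch=SG): no match → kept, b columns NULL.
- a row (part_id=5, branch=BQ): no match → kept, b columns NULL.
- a row (part_id=9, branch=BQ): no match → kept, b columns NULL.
- a row (part_id=NULL, branch=PD): no match → kept, b columns NULL.
- a row (part_id=9, branch=PD): no match → kept, b columns NULL.
- a row (part_id=7, branch=BQ): no match → kept, b columns NULL.
- plus 6 unmatched b row(s), each kept with NULL a columns.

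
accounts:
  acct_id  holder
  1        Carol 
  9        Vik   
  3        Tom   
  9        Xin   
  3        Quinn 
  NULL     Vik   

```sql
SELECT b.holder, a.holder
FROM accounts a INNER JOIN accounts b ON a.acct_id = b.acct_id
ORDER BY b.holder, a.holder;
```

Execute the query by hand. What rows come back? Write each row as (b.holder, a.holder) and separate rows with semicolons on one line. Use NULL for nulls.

(Carol, Carol); (Quinn, Quinn); (Quinn, Tom); (Tom, Quinn); (Tom, Tom); (Vik, Vik); (Vik, Xin); (Xin, Vik); (Xin, Xin)

INNER JOIN keeps only pairs where the ON condition holds.
Matching on a.acct_id = b.acct_id. A NULL in a compared column never satisfies the condition.
- a row (acct_id=1): matches 1 b row(s) → 1 output row(s).
- a row (acct_id=9): matches 2 b row(s) → 2 output row(s).
- a row (acct_id=3): matches 2 b row(s) → 2 output row(s).
- a row (acct_id=9): matches 2 b row(s) → 2 output row(s).
- a row (acct_id=3): matches 2 b row(s) → 2 output row(s).
- a row (acct_id=NULL): no match → dropped.
After projecting and ordering:
b.holder | a.holder
Carol | Carol
Quinn | Quinn
Quinn | Tom
Tom | Quinn
Tom | Tom
Vik | Vik
Vik | Xin
Xin | Vik
Xin | Xin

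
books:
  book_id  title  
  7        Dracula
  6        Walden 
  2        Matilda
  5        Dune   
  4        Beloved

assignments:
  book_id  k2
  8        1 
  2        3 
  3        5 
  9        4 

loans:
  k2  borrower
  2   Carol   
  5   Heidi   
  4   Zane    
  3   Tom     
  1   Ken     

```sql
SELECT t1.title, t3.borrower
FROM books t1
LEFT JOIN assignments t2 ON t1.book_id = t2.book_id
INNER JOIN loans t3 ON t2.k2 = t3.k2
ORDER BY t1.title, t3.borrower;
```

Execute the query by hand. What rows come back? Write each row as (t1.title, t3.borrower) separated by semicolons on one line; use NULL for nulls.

(Matilda, Tom)

Joins associate left-to-right: books LEFT JOIN assignments on book_id gives 5 intermediate row(s).
Then INNER JOIN `loans t3` on k2: keep only rows whose t2.k2 appears in t3.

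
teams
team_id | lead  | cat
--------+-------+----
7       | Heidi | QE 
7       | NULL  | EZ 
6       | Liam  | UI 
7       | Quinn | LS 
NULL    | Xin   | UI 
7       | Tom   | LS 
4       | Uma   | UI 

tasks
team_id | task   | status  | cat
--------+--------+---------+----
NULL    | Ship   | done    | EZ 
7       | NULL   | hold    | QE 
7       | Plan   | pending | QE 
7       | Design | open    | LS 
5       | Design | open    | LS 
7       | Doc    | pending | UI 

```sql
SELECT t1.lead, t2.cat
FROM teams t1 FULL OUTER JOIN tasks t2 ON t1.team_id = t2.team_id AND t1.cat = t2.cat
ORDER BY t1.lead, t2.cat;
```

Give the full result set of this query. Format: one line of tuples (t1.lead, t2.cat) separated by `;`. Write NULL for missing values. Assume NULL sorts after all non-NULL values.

FULL OUTER JOIN keeps every row from both sides; unmatched rows get NULL for the other side's columns.
Matching on t1.team_id = t2.team_id AND t1.cat = t2.cat. A NULL in a compared column never satisfies the condition.
- t1 row (team_id=7, cat=QE): matches 2 t2 row(s) → 2 output row(s).
- t1 row (team_id=7, cat=EZ): no match → kept, t2 columns NULL.
- t1 row (team_id=6, cat=UI): no match → kept, t2 columns NULL.
- t1 row (team_id=7, cat=LS): matches 1 t2 row(s) → 1 output row(s).
- t1 row (team_id=NULL, cat=UI): no match → kept, t2 columns NULL.
- t1 row (team_id=7, cat=LS): matches 1 t2 row(s) → 1 output row(s).
- t1 row (team_id=4, cat=UI): no match → kept, t2 columns NULL.
- 3 t2 row(s) had no t1 match → kept, t1 columns NULL.

(Heidi, QE); (Heidi, QE); (Liam, NULL); (Quinn, LS); (Tom, LS); (Uma, NULL); (Xin, NULL); (NULL, EZ); (NULL, LS); (NULL, UI); (NULL, NULL)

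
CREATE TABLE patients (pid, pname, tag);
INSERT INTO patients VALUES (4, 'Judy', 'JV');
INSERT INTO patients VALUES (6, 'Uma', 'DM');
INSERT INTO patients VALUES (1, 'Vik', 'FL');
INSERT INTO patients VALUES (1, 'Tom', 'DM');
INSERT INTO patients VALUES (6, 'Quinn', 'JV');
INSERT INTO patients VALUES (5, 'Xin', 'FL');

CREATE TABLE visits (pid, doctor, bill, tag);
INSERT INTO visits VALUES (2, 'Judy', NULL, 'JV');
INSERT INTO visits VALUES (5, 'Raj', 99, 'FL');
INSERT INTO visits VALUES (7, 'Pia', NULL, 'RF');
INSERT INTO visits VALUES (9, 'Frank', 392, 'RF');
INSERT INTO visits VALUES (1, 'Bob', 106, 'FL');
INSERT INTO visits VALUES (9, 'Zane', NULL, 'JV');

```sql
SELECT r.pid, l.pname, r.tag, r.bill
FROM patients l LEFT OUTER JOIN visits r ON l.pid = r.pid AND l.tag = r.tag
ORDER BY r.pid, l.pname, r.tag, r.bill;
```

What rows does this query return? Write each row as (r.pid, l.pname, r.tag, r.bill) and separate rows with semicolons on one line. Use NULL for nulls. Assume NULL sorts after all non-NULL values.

LEFT JOIN keeps every row from `patients`; unmatched rows get NULL for `visits`'s columns.
Matching on l.pid = r.pid AND l.tag = r.tag.
- l (pid=4, tag=JV) has no partner → padded with NULL.
- l (pid=6, tag=DM) has no partner → padded with NULL.
- l (pid=1, tag=FL) pairs with 1 row(s) of r.
- l (pid=1, tag=DM) has no partner → padded with NULL.
- l (pid=6, tag=JV) has no partner → padded with NULL.
- l (pid=5, tag=FL) pairs with 1 row(s) of r.
After projecting and ordering:
r.pid | l.pname | r.tag | r.bill
1 | Vik | FL | 106
5 | Xin | FL | 99
NULL | Judy | NULL | NULL
NULL | Quinn | NULL | NULL
NULL | Tom | NULL | NULL
NULL | Uma | NULL | NULL

(1, Vik, FL, 106); (5, Xin, FL, 99); (NULL, Judy, NULL, NULL); (NULL, Quinn, NULL, NULL); (NULL, Tom, NULL, NULL); (NULL, Uma, NULL, NULL)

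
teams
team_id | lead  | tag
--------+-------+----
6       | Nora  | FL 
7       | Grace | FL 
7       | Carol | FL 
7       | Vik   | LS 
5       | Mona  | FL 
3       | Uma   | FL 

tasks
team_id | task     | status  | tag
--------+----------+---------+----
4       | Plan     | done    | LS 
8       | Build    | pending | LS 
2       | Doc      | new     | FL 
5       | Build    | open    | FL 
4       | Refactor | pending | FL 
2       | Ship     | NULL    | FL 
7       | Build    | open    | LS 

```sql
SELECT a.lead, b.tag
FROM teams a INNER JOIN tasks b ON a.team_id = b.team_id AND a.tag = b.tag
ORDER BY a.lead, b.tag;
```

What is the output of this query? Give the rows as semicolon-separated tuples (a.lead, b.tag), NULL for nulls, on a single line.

(Mona, FL); (Vik, LS)

INNER JOIN keeps only pairs where the ON condition holds.
Matching on a.team_id = b.team_id AND a.tag = b.tag.
- a[0] team_id=6, tag=FL → no match; dropped.
- a[1] team_id=7, tag=FL → no match; dropped.
- a[2] team_id=7, tag=FL → no match; dropped.
- a[3] team_id=7, tag=LS → 1 match(es) in b → 1 row(s).
- a[4] team_id=5, tag=FL → 1 match(es) in b → 1 row(s).
- a[5] team_id=3, tag=FL → no match; dropped.
After projecting and ordering:
a.lead | b.tag
Mona | FL
Vik | LS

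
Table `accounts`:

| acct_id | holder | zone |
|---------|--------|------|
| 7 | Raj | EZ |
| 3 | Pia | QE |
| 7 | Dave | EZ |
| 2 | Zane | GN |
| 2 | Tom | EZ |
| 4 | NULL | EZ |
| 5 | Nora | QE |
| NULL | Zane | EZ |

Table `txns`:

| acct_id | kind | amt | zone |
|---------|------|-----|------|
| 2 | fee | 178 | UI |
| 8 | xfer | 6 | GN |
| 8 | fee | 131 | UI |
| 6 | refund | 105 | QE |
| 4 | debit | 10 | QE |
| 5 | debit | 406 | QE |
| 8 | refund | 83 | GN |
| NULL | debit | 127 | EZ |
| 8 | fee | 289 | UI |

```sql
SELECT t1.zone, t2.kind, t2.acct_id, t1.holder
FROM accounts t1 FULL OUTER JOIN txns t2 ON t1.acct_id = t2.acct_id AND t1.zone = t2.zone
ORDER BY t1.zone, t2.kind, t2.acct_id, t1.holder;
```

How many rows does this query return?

16

FULL OUTER JOIN keeps every row from both sides; unmatched rows get NULL for the other side's columns.
Matching on t1.acct_id = t2.acct_id AND t1.zone = t2.zone. A NULL in a compared column never satisfies the condition.
- t1 row (acct_id=7, zone=EZ): no match → kept, t2 columns NULL.
- t1 row (acct_id=3, zone=QE): no match → kept, t2 columns NULL.
- t1 row (acct_id=7, zone=EZ): no match → kept, t2 columns NULL.
- t1 row (acct_id=2, zone=GN): no match → kept, t2 columns NULL.
- t1 row (acct_id=2, zone=EZ): no match → kept, t2 columns NULL.
- t1 row (acct_id=4, zone=EZ): no match → kept, t2 columns NULL.
- t1 row (acct_id=5, zone=QE): matches 1 t2 row(s) → 1 output row(s).
- t1 row (acct_id=NULL, zone=EZ): no match → kept, t2 columns NULL.
- 8 t2 row(s) had no t1 match → kept, t1 columns NULL.
Total: 1 matched + 15 padded = 16 rows.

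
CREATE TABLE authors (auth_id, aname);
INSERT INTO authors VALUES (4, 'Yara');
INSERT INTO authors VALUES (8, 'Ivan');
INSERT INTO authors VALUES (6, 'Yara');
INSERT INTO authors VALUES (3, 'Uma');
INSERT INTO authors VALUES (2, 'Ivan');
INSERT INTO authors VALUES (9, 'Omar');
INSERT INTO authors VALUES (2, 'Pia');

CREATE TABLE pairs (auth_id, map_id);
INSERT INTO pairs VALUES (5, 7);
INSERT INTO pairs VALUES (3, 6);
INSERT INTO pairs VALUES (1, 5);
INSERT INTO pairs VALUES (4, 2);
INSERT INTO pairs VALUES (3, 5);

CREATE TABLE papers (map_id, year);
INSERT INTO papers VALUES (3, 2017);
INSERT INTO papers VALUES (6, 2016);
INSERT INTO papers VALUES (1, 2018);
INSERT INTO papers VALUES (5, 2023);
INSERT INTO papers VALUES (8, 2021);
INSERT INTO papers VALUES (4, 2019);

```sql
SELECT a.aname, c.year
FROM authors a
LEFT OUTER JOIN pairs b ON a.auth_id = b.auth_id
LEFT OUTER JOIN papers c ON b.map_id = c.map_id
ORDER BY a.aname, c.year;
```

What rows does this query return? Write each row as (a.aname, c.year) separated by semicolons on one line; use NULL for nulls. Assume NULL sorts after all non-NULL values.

Evaluate left to right. First `authors a LEFT JOIN pairs b` on auth_id: 8 row(s).
Then LEFT JOIN `papers c` on map_id: each of those 8 rows is kept; rows whose b.map_id has no match in c get NULL for c's columns.

(Ivan, NULL); (Ivan, NULL); (Omar, NULL); (Pia, NULL); (Uma, 2016); (Uma, 2023); (Yara, NULL); (Yara, NULL)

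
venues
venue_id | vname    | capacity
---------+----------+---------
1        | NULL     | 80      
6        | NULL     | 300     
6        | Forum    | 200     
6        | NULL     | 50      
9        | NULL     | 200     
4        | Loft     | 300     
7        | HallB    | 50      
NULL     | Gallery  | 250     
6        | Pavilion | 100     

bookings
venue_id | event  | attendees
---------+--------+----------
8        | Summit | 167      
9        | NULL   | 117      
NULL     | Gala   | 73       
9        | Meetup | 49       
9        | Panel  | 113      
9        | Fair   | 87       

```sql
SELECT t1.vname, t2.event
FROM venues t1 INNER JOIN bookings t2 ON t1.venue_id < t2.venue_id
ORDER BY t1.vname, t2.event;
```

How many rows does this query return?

INNER JOIN keeps only pairs where the ON condition holds.
Matching on t1.venue_id < t2.venue_id. A NULL in a compared column never satisfies the condition.
Matched pairs: 35.
Total: 35 rows.

35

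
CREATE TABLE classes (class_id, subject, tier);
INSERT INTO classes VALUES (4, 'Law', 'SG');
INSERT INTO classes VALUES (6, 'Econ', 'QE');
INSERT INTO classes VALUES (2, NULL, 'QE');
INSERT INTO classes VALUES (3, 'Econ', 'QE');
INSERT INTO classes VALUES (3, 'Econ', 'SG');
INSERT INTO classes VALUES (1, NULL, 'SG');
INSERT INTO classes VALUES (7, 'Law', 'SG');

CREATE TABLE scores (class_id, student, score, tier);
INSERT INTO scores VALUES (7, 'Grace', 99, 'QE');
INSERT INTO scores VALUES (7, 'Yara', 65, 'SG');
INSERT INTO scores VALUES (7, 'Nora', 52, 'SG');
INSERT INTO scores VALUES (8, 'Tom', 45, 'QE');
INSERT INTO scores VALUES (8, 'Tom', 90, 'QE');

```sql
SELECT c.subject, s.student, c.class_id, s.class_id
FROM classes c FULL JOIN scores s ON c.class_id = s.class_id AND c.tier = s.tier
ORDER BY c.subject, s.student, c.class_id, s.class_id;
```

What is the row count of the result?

FULL OUTER JOIN keeps every row from both sides; unmatched rows get NULL for the other side's columns.
Matching on c.class_id = s.class_id AND c.tier = s.tier.
Matched pairs: 2; unmatched c rows kept: 6; unmatched s rows kept: 3.
Total: 2 matched + 9 padded = 11 rows.

11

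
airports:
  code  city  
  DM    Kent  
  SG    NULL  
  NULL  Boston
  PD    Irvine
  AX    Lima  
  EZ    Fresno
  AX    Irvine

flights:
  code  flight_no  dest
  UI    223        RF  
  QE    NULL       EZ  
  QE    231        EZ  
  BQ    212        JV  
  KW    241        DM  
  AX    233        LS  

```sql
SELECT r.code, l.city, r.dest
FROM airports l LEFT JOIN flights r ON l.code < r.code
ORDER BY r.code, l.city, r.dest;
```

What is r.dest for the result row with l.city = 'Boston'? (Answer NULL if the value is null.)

NULL

LEFT JOIN keeps every row from `airports`; unmatched rows get NULL for `flights`'s columns.
Matching on l.code < r.code. A NULL in a compared column never satisfies the condition.
- l[0] code=DM → 4 match(es) in r → 4 row(s).
- l[1] code=SG → 1 match(es) in r → 1 row(s).
- l[2] code=NULL → no match; kept with NULLs on the r side.
- l[3] code=PD → 3 match(es) in r → 3 row(s).
- l[4] code=AX → 5 match(es) in r → 5 row(s).
- l[5] code=EZ → 4 match(es) in r → 4 row(s).
- l[6] code=AX → 5 match(es) in r → 5 row(s).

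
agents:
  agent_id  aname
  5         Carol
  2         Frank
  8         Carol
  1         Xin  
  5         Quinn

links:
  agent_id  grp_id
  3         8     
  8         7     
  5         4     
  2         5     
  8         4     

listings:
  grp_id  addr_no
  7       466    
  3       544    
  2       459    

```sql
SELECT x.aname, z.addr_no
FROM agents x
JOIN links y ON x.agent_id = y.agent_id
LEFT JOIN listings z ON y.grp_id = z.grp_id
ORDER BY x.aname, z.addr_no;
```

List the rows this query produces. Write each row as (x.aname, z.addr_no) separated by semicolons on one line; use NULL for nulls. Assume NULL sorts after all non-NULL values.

(Carol, 466); (Carol, NULL); (Carol, NULL); (Frank, NULL); (Quinn, NULL)

Joins associate left-to-right: agents INNER JOIN links on agent_id gives 5 intermediate row(s).
Then LEFT JOIN `listings z` on grp_id: each of those 5 rows is kept; rows whose y.grp_id has no match in z get NULL for z's columns.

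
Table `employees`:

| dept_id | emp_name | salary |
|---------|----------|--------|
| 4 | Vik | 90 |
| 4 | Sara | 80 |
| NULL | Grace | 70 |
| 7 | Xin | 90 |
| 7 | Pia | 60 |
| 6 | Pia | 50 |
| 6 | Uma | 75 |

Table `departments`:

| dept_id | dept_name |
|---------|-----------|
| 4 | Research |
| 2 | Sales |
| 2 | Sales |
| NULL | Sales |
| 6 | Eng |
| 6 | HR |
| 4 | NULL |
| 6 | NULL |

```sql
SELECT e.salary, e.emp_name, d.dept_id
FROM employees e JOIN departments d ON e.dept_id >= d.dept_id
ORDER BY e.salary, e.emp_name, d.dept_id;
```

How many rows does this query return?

INNER JOIN keeps only pairs where the ON condition holds.
Matching on e.dept_id >= d.dept_id. A NULL in a compared column never satisfies the condition.
- e row (dept_id=4): matches 4 d row(s) → 4 output row(s).
- e row (dept_id=4): matches 4 d row(s) → 4 output row(s).
- e row (dept_id=NULL): no match → dropped.
- e row (dept_id=7): matches 7 d row(s) → 7 output row(s).
- e row (dept_id=7): matches 7 d row(s) → 7 output row(s).
- e row (dept_id=6): matches 7 d row(s) → 7 output row(s).
- e row (dept_id=6): matches 7 d row(s) → 7 output row(s).
Total: 36 rows.

36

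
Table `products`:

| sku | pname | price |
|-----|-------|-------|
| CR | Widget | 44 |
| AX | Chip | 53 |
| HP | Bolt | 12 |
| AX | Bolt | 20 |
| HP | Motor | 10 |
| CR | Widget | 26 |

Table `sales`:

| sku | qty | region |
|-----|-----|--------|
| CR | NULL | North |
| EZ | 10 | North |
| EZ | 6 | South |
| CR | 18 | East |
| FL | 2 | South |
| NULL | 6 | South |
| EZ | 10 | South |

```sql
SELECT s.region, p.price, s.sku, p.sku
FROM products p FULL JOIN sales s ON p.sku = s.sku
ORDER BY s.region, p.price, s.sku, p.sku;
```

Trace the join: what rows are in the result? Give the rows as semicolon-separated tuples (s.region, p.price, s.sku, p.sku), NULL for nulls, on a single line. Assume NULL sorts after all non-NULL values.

FULL OUTER JOIN keeps every row from both sides; unmatched rows get NULL for the other side's columns.
Matching on p.sku = s.sku. A NULL in a compared column never satisfies the condition.
- p row (sku=CR): matches 2 s row(s) → 2 output row(s).
- p row (sku=AX): no match → kept, s columns NULL.
- p row (sku=HP): no match → kept, s columns NULL.
- p row (sku=AX): no match → kept, s columns NULL.
- p row (sku=HP): no match → kept, s columns NULL.
- p row (sku=CR): matches 2 s row(s) → 2 output row(s).
- 5 row(s) from s found no p partner → padded with NULL.

(East, 26, CR, CR); (East, 44, CR, CR); (North, 26, CR, CR); (North, 44, CR, CR); (North, NULL, EZ, NULL); (South, NULL, EZ, NULL); (South, NULL, EZ, NULL); (South, NULL, FL, NULL); (South, NULL, NULL, NULL); (NULL, 10, NULL, HP); (NULL, 12, NULL, HP); (NULL, 20, NULL, AX); (NULL, 53, NULL, AX)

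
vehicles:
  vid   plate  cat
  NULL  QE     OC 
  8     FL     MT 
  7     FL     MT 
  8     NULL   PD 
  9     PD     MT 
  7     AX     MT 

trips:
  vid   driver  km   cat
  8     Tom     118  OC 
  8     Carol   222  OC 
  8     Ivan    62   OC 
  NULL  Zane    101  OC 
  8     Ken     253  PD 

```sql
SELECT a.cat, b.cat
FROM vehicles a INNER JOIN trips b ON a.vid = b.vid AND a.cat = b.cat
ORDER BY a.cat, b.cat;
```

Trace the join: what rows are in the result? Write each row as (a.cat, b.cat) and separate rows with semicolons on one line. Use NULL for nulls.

(PD, PD)

INNER JOIN keeps only pairs where the ON condition holds.
Matching on a.vid = b.vid AND a.cat = b.cat. A NULL in a compared column never satisfies the condition.
- vid=NULL, cat=OC: no matching b row, dropped.
- vid=8, cat=MT: no matching b row, dropped.
- vid=7, cat=MT: no matching b row, dropped.
- vid=8, cat=PD: 1 matching b row(s), so 1 row(s) emitted.
- vid=9, cat=MT: no matching b row, dropped.
- vid=7, cat=MT: no matching b row, dropped.
After projecting and ordering:
a.cat | b.cat
PD | PD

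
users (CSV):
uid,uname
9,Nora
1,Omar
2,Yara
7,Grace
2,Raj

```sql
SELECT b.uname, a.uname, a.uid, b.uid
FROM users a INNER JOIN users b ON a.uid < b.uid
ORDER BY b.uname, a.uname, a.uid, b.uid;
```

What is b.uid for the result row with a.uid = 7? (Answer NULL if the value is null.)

9

INNER JOIN keeps only pairs where the ON condition holds.
Matching on a.uid < b.uid.
- a[0] uid=9 → no match; dropped.
- a[1] uid=1 → 4 match(es) in b → 4 row(s).
- a[2] uid=2 → 2 match(es) in b → 2 row(s).
- a[3] uid=7 → 1 match(es) in b → 1 row(s).
- a[4] uid=2 → 2 match(es) in b → 2 row(s).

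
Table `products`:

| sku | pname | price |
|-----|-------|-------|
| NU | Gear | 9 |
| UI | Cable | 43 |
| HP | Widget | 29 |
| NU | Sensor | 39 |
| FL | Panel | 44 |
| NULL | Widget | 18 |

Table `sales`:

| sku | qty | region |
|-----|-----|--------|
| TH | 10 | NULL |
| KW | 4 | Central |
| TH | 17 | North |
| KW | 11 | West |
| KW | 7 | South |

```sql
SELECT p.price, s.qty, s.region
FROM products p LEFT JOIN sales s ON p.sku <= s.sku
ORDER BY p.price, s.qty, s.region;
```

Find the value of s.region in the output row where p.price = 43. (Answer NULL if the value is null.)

NULL

LEFT JOIN keeps every row from `products`; unmatched rows get NULL for `sales`'s columns.
Matching on p.sku <= s.sku. A NULL in a compared column never satisfies the condition.
- p row (sku=NU): matches 2 s row(s) → 2 output row(s).
- p row (sku=UI): no match → kept, s columns NULL.
- p row (sku=HP): matches 5 s row(s) → 5 output row(s).
- p row (sku=NU): matches 2 s row(s) → 2 output row(s).
- p row (sku=FL): matches 5 s row(s) → 5 output row(s).
- p row (sku=NULL): no match → kept, s columns NULL.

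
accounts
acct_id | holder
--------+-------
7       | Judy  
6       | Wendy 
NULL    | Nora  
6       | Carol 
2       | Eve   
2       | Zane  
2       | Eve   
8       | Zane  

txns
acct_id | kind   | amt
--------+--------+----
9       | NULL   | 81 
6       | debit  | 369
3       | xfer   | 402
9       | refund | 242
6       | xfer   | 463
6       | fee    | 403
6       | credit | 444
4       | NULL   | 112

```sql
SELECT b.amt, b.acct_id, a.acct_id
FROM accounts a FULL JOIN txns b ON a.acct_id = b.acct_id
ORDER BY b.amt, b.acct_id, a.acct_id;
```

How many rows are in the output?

18

FULL OUTER JOIN keeps every row from both sides; unmatched rows get NULL for the other side's columns.
Matching on a.acct_id = b.acct_id. A NULL in a compared column never satisfies the condition.
Matched pairs: 8; unmatched a rows kept: 6; unmatched b rows kept: 4.
Total: 8 matched + 10 padded = 18 rows.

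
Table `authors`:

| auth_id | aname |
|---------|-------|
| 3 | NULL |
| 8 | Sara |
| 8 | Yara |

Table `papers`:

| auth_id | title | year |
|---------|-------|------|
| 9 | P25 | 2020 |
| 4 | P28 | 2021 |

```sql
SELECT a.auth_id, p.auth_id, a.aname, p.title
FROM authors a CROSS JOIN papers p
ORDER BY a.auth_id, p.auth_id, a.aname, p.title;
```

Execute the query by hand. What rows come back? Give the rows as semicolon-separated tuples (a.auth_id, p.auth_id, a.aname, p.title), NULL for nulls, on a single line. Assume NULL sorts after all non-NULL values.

CROSS JOIN pairs every row of `authors` with every row of `papers`: 3 × 2 = 6 rows.
After projecting and ordering:
a.auth_id | p.auth_id | a.aname | p.title
3 | 4 | NULL | P28
3 | 9 | NULL | P25
8 | 4 | Sara | P28
8 | 4 | Yara | P28
8 | 9 | Sara | P25
8 | 9 | Yara | P25

(3, 4, NULL, P28); (3, 9, NULL, P25); (8, 4, Sara, P28); (8, 4, Yara, P28); (8, 9, Sara, P25); (8, 9, Yara, P25)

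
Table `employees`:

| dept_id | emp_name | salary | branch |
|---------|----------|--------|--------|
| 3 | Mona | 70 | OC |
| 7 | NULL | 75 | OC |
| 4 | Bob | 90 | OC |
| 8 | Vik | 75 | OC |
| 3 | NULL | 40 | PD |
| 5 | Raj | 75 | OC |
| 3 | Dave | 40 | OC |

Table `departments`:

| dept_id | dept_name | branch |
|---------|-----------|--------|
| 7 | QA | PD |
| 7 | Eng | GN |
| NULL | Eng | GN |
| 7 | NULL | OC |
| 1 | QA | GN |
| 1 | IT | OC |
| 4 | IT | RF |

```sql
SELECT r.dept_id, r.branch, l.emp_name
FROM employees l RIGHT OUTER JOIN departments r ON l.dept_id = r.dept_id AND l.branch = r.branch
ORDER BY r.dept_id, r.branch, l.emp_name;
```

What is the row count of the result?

7

RIGHT JOIN keeps every row from `departments`; unmatched rows get NULL for `employees`'s columns.
Matching on l.dept_id = r.dept_id AND l.branch = r.branch. A NULL in a compared column never satisfies the condition.
- l[0] dept_id=3, branch=OC → no match.
- l[1] dept_id=7, branch=OC → 1 match(es) in r → 1 row(s).
- l[2] dept_id=4, branch=OC → no match.
- l[3] dept_id=8, branch=OC → no match.
- l[4] dept_id=3, branch=PD → no match.
- l[5] dept_id=5, branch=OC → no match.
- l[6] dept_id=3, branch=OC → no match.
- 6 row(s) from r found no l partner → padded with NULL.
Total: 1 matched + 6 padded = 7 rows.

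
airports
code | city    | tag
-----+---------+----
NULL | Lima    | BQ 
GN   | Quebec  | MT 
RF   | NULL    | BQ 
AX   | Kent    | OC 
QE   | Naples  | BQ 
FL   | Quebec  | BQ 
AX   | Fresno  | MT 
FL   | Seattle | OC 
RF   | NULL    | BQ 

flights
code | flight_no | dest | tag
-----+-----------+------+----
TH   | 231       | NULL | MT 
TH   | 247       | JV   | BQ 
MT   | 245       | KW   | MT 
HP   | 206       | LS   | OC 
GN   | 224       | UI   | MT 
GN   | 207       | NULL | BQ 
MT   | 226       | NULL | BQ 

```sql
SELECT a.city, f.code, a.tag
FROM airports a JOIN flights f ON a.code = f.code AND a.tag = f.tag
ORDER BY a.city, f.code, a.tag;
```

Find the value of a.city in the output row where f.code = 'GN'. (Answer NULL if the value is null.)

Quebec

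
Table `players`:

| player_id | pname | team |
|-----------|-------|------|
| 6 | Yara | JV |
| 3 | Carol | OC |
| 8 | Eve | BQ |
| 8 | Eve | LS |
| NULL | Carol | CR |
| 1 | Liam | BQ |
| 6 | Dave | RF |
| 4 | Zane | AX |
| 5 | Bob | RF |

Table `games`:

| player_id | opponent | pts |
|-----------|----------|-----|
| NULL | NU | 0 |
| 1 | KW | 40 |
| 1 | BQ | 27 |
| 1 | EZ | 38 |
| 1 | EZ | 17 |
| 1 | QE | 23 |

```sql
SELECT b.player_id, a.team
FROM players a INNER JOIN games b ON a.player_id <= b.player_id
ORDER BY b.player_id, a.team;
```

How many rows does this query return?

5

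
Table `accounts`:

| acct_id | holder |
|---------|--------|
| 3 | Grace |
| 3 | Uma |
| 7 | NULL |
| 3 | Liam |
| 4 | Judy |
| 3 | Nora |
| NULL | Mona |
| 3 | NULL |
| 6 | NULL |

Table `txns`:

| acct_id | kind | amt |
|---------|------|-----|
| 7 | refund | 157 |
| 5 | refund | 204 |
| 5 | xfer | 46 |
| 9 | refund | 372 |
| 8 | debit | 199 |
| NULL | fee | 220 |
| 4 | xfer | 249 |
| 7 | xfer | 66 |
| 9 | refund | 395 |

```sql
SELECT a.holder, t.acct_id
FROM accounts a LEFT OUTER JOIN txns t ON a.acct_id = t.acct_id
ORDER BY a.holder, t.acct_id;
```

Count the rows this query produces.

LEFT JOIN keeps every row from `accounts`; unmatched rows get NULL for `txns`'s columns.
Matching on a.acct_id = t.acct_id. A NULL in a compared column never satisfies the condition.
Matched pairs: 3; unmatched a rows kept: 7.
Total: 3 matched + 7 padded = 10 rows.

10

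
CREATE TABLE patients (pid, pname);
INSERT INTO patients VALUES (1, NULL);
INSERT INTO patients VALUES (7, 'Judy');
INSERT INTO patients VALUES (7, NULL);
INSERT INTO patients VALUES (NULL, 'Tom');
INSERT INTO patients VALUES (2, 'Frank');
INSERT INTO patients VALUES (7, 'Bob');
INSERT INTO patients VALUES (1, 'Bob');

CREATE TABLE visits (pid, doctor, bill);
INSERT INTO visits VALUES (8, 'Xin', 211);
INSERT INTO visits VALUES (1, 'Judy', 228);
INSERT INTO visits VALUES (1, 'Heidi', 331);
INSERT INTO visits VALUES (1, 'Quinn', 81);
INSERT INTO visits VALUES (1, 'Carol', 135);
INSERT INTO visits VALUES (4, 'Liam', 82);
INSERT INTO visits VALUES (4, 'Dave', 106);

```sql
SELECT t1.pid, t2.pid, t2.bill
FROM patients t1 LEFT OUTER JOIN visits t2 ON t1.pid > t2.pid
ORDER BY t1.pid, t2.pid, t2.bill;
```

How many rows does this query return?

LEFT JOIN keeps every row from `patients`; unmatched rows get NULL for `visits`'s columns.
Matching on t1.pid > t2.pid. A NULL in a compared column never satisfies the condition.
- t1[0] pid=1 → no match; kept with NULLs on the t2 side.
- t1[1] pid=7 → 6 match(es) in t2 → 6 row(s).
- t1[2] pid=7 → 6 match(es) in t2 → 6 row(s).
- t1[3] pid=NULL → no match; kept with NULLs on the t2 side.
- t1[4] pid=2 → 4 match(es) in t2 → 4 row(s).
- t1[5] pid=7 → 6 match(es) in t2 → 6 row(s).
- t1[6] pid=1 → no match; kept with NULLs on the t2 side.
Total: 22 matched + 3 padded = 25 rows.

25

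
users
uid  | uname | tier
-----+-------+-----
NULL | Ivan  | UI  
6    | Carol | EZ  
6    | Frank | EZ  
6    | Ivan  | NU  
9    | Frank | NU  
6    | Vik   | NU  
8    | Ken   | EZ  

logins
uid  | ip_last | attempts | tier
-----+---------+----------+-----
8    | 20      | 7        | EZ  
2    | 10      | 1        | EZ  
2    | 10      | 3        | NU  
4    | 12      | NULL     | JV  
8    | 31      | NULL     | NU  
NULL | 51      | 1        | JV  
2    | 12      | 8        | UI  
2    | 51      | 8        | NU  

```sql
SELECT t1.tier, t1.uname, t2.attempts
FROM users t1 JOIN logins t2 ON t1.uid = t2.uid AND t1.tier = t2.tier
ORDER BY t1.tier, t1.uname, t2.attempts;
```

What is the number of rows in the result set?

1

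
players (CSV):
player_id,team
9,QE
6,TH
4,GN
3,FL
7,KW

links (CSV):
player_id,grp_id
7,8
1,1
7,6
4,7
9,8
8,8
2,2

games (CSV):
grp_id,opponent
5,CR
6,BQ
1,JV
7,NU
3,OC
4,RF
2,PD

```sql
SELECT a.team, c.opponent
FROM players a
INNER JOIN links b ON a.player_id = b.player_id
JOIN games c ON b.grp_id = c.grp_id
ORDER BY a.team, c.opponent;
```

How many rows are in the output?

2

Joins associate left-to-right: players INNER JOIN links on player_id gives 4 intermediate row(s).
Then INNER JOIN `games c` on grp_id: keep only rows whose b.grp_id appears in c.
Result: 2 row(s).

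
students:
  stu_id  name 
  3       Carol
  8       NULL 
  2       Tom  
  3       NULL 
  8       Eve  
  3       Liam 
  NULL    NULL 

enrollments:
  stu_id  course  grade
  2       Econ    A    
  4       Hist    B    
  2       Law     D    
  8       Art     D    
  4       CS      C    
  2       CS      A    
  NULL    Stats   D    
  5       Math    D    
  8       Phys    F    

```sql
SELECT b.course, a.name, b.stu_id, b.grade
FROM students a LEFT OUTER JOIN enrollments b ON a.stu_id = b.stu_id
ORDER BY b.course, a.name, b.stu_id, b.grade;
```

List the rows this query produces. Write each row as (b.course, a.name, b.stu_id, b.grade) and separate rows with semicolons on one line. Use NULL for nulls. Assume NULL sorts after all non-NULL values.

LEFT JOIN keeps every row from `students`; unmatched rows get NULL for `enrollments`'s columns.
Matching on a.stu_id = b.stu_id. A NULL in a compared column never satisfies the condition.
- stu_id=3: no b row matches, row kept with b columns NULL.
- stu_id=8: 2 matching b row(s), so 2 row(s) emitted.
- stu_id=2: 3 matching b row(s), so 3 row(s) emitted.
- stu_id=3: no b row matches, row kept with b columns NULL.
- stu_id=8: 2 matching b row(s), so 2 row(s) emitted.
- stu_id=3: no b row matches, row kept with b columns NULL.
- stu_id=NULL: no b row matches, row kept with b columns NULL.

(Art, Eve, 8, D); (Art, NULL, 8, D); (CS, Tom, 2, A); (Econ, Tom, 2, A); (Law, Tom, 2, D); (Phys, Eve, 8, F); (Phys, NULL, 8, F); (NULL, Carol, NULL, NULL); (NULL, Liam, NULL, NULL); (NULL, NULL, NULL, NULL); (NULL, NULL, NULL, NULL)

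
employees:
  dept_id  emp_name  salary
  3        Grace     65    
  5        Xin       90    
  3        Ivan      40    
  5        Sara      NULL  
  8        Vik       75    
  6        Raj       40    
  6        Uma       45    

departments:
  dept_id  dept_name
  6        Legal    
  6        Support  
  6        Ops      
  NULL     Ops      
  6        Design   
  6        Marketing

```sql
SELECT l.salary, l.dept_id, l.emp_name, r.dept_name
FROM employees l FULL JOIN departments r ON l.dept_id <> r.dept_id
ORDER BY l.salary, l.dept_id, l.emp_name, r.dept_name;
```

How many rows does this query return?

28

FULL OUTER JOIN keeps every row from both sides; unmatched rows get NULL for the other side's columns.
Matching on l.dept_id <> r.dept_id. A NULL in a compared column never satisfies the condition.
- dept_id=3: 5 matching r row(s), so 5 row(s) emitted.
- dept_id=5: 5 matching r row(s), so 5 row(s) emitted.
- dept_id=3: 5 matching r row(s), so 5 row(s) emitted.
- dept_id=5: 5 matching r row(s), so 5 row(s) emitted.
- dept_id=8: 5 matching r row(s), so 5 row(s) emitted.
- dept_id=6: no r row matches, row kept with r columns NULL.
- dept_id=6: no r row matches, row kept with r columns NULL.
- 1 r row(s) had no l match → kept, l columns NULL.
Total: 25 matched + 3 padded = 28 rows.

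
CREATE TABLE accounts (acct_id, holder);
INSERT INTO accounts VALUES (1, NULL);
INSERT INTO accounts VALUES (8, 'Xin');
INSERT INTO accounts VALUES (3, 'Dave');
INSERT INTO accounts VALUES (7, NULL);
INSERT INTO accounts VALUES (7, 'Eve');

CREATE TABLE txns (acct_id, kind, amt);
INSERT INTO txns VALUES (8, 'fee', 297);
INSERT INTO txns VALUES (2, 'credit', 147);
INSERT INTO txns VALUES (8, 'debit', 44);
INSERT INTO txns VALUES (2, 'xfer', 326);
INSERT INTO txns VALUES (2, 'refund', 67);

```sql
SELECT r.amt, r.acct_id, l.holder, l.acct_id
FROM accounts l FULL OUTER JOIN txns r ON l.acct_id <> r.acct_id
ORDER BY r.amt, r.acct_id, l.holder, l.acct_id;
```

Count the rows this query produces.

FULL OUTER JOIN keeps every row from both sides; unmatched rows get NULL for the other side's columns.
Matching on l.acct_id <> r.acct_id.
- l row (acct_id=1): matches 5 r row(s) → 5 output row(s).
- l row (acct_id=8): matches 3 r row(s) → 3 output row(s).
- l row (acct_id=3): matches 5 r row(s) → 5 output row(s).
- l row (acct_id=7): matches 5 r row(s) → 5 output row(s).
- l row (acct_id=7): matches 5 r row(s) → 5 output row(s).
Total: 23 rows.

23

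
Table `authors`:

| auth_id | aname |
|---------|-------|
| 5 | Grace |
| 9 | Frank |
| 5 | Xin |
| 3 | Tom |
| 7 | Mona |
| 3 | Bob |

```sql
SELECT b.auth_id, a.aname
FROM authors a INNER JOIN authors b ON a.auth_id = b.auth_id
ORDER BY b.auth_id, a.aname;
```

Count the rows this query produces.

10

INNER JOIN keeps only pairs where the ON condition holds.
Matching on a.auth_id = b.auth_id.
- a[0] auth_id=5 → 2 match(es) in b → 2 row(s).
- a[1] auth_id=9 → 1 match(es) in b → 1 row(s).
- a[2] auth_id=5 → 2 match(es) in b → 2 row(s).
- a[3] auth_id=3 → 2 match(es) in b → 2 row(s).
- a[4] auth_id=7 → 1 match(es) in b → 1 row(s).
- a[5] auth_id=3 → 2 match(es) in b → 2 row(s).
Total: 10 rows.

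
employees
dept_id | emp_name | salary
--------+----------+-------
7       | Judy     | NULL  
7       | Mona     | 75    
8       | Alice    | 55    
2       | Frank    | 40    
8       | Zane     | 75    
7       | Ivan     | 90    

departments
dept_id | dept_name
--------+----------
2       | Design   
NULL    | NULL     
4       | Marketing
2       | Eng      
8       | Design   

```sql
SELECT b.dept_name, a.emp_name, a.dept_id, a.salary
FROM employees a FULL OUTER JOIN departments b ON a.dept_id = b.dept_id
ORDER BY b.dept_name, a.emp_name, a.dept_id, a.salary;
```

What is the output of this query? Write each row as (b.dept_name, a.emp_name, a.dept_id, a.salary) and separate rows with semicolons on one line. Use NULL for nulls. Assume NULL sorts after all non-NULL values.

(Design, Alice, 8, 55); (Design, Frank, 2, 40); (Design, Zane, 8, 75); (Eng, Frank, 2, 40); (Marketing, NULL, NULL, NULL); (NULL, Ivan, 7, 90); (NULL, Judy, 7, NULL); (NULL, Mona, 7, 75); (NULL, NULL, NULL, NULL)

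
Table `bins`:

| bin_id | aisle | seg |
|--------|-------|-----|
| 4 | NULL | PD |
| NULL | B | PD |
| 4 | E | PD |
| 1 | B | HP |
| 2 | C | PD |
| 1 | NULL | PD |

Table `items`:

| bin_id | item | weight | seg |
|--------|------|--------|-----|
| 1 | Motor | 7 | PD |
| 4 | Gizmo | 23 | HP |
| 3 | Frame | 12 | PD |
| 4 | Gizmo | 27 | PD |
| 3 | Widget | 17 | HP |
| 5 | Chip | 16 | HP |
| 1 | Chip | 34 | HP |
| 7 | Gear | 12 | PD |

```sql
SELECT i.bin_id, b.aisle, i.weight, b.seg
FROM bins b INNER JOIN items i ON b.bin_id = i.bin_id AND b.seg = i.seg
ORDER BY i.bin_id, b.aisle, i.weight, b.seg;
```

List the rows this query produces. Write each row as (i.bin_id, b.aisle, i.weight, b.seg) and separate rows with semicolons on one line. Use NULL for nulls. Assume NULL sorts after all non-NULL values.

INNER JOIN keeps only pairs where the ON condition holds.
Matching on b.bin_id = i.bin_id AND b.seg = i.seg. A NULL in a compared column never satisfies the condition.
- b (bin_id=4, seg=PD) pairs with 1 row(s) of i.
- b (bin_id=NULL, seg=PD) has no partner → excluded.
- b (bin_id=4, seg=PD) pairs with 1 row(s) of i.
- b (bin_id=1, seg=HP) pairs with 1 row(s) of i.
- b (bin_id=2, seg=PD) has no partner → excluded.
- b (bin_id=1, seg=PD) pairs with 1 row(s) of i.
After projecting and ordering:
i.bin_id | b.aisle | i.weight | b.seg
1 | B | 34 | HP
1 | NULL | 7 | PD
4 | E | 27 | PD
4 | NULL | 27 | PD

(1, B, 34, HP); (1, NULL, 7, PD); (4, E, 27, PD); (4, NULL, 27, PD)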